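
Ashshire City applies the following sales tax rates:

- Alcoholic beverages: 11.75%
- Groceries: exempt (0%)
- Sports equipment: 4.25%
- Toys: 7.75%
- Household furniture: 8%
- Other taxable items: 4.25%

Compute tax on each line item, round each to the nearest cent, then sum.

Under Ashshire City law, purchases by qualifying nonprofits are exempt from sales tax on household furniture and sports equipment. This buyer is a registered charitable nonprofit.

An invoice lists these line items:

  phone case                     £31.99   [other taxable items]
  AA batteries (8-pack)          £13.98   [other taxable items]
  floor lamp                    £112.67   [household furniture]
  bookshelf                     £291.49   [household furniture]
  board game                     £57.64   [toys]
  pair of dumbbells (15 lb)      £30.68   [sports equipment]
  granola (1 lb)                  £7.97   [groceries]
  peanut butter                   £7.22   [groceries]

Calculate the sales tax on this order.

£6.42

Phone case £31.99: other taxable items → 4.25% → £1.36
AA batteries (8-pack) £13.98: other taxable items → 4.25% → £0.59
Floor lamp £112.67: household furniture, buyer-exempt → 0% → £0.00
Bookshelf £291.49: household furniture, buyer-exempt → 0% → £0.00
Board game £57.64: toys → 7.75% → £4.47
Pair of dumbbells (15 lb) £30.68: sports equipment, buyer-exempt → 0% → £0.00
Granola (1 lb) £7.97: groceries → 0% → £0.00
Peanut butter £7.22: groceries → 0% → £0.00
Total tax = £1.36 + £0.59 + £4.47 = £6.42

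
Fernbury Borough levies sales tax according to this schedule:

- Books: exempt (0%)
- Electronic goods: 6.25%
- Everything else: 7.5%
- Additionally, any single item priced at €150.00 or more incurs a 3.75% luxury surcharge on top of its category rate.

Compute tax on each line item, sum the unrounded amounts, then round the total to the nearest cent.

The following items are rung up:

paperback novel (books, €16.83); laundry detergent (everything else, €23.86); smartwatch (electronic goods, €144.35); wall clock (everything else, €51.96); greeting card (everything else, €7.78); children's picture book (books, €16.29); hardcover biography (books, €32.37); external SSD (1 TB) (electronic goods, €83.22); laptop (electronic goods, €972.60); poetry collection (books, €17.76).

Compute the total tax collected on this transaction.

Paperback novel €16.83: books → 0% → €0.00
Laundry detergent €23.86: everything else → 7.5% → €1.7895
Smartwatch €144.35: electronic goods → 6.25% → €9.021875
Wall clock €51.96: everything else → 7.5% → €3.897
Greeting card €7.78: everything else → 7.5% → €0.5835
Children's picture book €16.29: books → 0% → €0.00
Hardcover biography €32.37: books → 0% → €0.00
External SSD (1 TB) €83.22: electronic goods → 6.25% → €5.20125
Laptop €972.60: electronic goods → 6.25% + 3.75% surcharge = 10% → €97.26
Poetry collection €17.76: books → 0% → €0.00
Unrounded tax sum = €117.753125 → €117.75

€117.75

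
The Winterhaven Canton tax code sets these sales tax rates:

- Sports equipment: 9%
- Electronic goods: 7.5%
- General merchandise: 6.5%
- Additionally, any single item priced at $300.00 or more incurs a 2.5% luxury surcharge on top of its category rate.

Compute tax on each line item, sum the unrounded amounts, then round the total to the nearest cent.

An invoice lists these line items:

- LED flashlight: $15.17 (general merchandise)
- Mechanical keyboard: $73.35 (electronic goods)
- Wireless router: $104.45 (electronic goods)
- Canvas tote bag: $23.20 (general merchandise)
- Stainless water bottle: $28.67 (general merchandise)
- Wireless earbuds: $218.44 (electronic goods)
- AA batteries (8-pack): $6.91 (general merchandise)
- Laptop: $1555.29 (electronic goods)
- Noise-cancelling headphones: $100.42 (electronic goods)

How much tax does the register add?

$197.59

LED flashlight $15.17: general merchandise → 6.5% → $0.98605
Mechanical keyboard $73.35: electronic goods → 7.5% → $5.50125
Wireless router $104.45: electronic goods → 7.5% → $7.83375
Canvas tote bag $23.20: general merchandise → 6.5% → $1.508
Stainless water bottle $28.67: general merchandise → 6.5% → $1.86355
Wireless earbuds $218.44: electronic goods → 7.5% → $16.383
AA batteries (8-pack) $6.91: general merchandise → 6.5% → $0.44915
Laptop $1555.29: electronic goods → 7.5% + 2.5% surcharge = 10% → $155.529
Noise-cancelling headphones $100.42: electronic goods → 7.5% → $7.5315
Unrounded tax sum = $197.58525 → $197.59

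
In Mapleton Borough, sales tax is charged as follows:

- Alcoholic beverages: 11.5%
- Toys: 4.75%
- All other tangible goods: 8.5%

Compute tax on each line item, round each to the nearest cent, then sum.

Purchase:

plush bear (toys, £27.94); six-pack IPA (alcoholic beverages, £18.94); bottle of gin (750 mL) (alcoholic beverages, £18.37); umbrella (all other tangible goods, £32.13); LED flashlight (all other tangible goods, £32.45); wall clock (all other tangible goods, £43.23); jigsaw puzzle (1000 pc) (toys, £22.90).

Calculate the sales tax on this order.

Plush bear £27.94: toys → 4.75% → £1.33
Six-pack IPA £18.94: alcoholic beverages → 11.5% → £2.18
Bottle of gin (750 mL) £18.37: alcoholic beverages → 11.5% → £2.11
Umbrella £32.13: all other tangible goods → 8.5% → £2.73
LED flashlight £32.45: all other tangible goods → 8.5% → £2.76
Wall clock £43.23: all other tangible goods → 8.5% → £3.67
Jigsaw puzzle (1000 pc) £22.90: toys → 4.75% → £1.09
Total tax = £1.33 + £2.18 + £2.11 + £2.73 + £2.76 + £3.67 + £1.09 = £15.87

£15.87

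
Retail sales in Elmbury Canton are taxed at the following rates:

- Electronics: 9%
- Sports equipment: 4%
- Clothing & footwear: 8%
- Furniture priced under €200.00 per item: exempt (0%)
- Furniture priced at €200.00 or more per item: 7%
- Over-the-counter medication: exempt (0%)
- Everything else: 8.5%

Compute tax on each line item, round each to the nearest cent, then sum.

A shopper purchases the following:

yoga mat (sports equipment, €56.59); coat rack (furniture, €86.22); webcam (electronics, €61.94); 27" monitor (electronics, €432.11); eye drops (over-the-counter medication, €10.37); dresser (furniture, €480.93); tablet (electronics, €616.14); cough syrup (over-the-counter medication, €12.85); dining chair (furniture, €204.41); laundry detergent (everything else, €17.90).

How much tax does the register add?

€151.67

Yoga mat €56.59: sports equipment → 4% → €2.26
Coat rack €86.22: furniture, under €200.00 → 0% → €0.00
Webcam €61.94: electronics → 9% → €5.57
27" monitor €432.11: electronics → 9% → €38.89
Eye drops €10.37: over-the-counter medication → 0% → €0.00
Dresser €480.93: furniture, €200.00 or more → 7% → €33.67
Tablet €616.14: electronics → 9% → €55.45
Cough syrup €12.85: over-the-counter medication → 0% → €0.00
Dining chair €204.41: furniture, €200.00 or more → 7% → €14.31
Laundry detergent €17.90: everything else → 8.5% → €1.52
Total tax = €2.26 + €5.57 + €38.89 + €33.67 + €55.45 + €14.31 + €1.52 = €151.67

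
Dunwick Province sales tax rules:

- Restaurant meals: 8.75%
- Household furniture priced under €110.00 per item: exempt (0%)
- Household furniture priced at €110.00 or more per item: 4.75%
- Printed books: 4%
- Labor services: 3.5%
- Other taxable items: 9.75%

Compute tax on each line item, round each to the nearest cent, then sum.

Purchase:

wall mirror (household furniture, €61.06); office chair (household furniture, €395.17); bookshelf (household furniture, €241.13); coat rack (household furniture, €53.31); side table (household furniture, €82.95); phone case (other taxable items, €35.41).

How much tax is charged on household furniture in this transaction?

Wall mirror €61.06: household furniture, under €110.00 → 0% → €0.00
Office chair €395.17: household furniture, €110.00 or more → 4.75% → €18.77
Bookshelf €241.13: household furniture, €110.00 or more → 4.75% → €11.45
Coat rack €53.31: household furniture, under €110.00 → 0% → €0.00
Side table €82.95: household furniture, under €110.00 → 0% → €0.00
Tax on household furniture = €0.00 + €18.77 + €11.45 + €0.00 + €0.00 = €30.22

€30.22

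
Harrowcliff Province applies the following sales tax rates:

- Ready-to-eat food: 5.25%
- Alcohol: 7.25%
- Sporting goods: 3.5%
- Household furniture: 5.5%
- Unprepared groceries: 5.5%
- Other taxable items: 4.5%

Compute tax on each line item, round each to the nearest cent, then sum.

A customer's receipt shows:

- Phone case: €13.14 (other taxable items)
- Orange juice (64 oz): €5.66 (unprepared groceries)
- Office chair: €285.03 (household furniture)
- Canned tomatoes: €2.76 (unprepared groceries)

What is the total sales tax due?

Phone case €13.14: other taxable items → 4.5% → €0.59
Orange juice (64 oz) €5.66: unprepared groceries → 5.5% → €0.31
Office chair €285.03: household furniture → 5.5% → €15.68
Canned tomatoes €2.76: unprepared groceries → 5.5% → €0.15
Total tax = €0.59 + €0.31 + €15.68 + €0.15 = €16.73

€16.73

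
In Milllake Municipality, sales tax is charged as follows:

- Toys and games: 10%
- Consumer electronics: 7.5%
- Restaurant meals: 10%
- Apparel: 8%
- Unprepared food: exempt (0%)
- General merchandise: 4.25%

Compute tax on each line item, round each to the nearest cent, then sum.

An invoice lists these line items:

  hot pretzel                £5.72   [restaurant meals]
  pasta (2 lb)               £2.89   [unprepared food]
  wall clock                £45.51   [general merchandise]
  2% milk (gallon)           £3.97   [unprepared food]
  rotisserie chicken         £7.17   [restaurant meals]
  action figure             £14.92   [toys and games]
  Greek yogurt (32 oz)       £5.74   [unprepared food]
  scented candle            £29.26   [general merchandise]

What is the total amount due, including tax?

Hot pretzel £5.72: restaurant meals → 10% → £0.57
Pasta (2 lb) £2.89: unprepared food → 0% → £0.00
Wall clock £45.51: general merchandise → 4.25% → £1.93
2% milk (gallon) £3.97: unprepared food → 0% → £0.00
Rotisserie chicken £7.17: restaurant meals → 10% → £0.72
Action figure £14.92: toys and games → 10% → £1.49
Greek yogurt (32 oz) £5.74: unprepared food → 0% → £0.00
Scented candle £29.26: general merchandise → 4.25% → £1.24
Subtotal = £115.18; tax = £5.95; total due = £121.13

£121.13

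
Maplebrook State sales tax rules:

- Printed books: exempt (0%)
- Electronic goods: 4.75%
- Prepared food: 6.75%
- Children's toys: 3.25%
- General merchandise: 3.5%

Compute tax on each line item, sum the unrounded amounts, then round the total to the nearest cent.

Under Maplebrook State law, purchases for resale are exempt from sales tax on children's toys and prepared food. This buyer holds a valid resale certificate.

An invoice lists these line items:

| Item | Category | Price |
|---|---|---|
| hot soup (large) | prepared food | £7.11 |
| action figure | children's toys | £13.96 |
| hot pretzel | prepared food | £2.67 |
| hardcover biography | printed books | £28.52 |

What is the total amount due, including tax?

£52.26

Hot soup (large) £7.11: prepared food, buyer-exempt → 0% → £0.00
Action figure £13.96: children's toys, buyer-exempt → 0% → £0.00
Hot pretzel £2.67: prepared food, buyer-exempt → 0% → £0.00
Hardcover biography £28.52: printed books → 0% → £0.00
Subtotal = £52.26; unrounded tax = £0.00 → £0.00; total due = £52.26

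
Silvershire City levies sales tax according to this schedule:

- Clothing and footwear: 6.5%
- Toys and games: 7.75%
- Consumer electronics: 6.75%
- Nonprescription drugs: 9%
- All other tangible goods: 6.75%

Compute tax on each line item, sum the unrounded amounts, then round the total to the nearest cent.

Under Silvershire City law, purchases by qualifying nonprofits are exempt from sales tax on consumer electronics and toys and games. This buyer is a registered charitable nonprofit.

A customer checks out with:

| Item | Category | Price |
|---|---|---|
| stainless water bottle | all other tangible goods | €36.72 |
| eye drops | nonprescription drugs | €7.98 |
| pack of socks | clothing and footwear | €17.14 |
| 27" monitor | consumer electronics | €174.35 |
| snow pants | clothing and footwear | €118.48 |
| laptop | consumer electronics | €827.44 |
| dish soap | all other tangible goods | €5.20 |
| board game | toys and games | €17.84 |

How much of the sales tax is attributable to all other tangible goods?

€2.83

Stainless water bottle €36.72: all other tangible goods → 6.75% → €2.4786
Dish soap €5.20: all other tangible goods → 6.75% → €0.351
Tax on all other tangible goods: unrounded sum = €2.8296 → €2.83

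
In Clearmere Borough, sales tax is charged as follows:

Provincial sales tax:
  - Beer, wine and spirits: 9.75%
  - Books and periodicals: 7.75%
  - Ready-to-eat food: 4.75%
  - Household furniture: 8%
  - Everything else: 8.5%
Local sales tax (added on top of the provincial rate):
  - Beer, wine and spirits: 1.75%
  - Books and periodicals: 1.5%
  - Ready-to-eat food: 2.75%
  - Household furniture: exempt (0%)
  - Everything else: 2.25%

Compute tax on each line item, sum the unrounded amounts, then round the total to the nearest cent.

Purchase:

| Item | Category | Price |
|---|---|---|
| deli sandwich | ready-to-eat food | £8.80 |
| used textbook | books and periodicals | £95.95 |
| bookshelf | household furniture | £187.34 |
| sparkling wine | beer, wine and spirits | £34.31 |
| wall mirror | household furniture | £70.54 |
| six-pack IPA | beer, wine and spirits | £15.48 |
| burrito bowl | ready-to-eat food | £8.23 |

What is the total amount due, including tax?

£457.16

Deli sandwich £8.80: ready-to-eat food → 4.75% + 2.75% local = 7.5% → £0.66
Used textbook £95.95: books and periodicals → 7.75% + 1.5% local = 9.25% → £8.875375
Bookshelf £187.34: household furniture → 8% + 0% local = 8% → £14.9872
Sparkling wine £34.31: beer, wine and spirits → 9.75% + 1.75% local = 11.5% → £3.94565
Wall mirror £70.54: household furniture → 8% + 0% local = 8% → £5.6432
Six-pack IPA £15.48: beer, wine and spirits → 9.75% + 1.75% local = 11.5% → £1.7802
Burrito bowl £8.23: ready-to-eat food → 4.75% + 2.75% local = 7.5% → £0.61725
Subtotal = £420.65; unrounded tax = £36.508875 → £36.51; total due = £457.16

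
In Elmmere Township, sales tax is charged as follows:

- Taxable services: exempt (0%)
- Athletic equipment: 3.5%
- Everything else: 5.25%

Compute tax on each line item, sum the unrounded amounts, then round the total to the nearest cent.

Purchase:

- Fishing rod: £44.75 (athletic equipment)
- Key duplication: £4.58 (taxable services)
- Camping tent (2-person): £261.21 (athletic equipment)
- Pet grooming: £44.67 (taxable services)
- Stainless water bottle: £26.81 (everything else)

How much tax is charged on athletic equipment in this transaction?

£10.71

Fishing rod £44.75: athletic equipment → 3.5% → £1.56625
Camping tent (2-person) £261.21: athletic equipment → 3.5% → £9.14235
Tax on athletic equipment: unrounded sum = £10.7086 → £10.71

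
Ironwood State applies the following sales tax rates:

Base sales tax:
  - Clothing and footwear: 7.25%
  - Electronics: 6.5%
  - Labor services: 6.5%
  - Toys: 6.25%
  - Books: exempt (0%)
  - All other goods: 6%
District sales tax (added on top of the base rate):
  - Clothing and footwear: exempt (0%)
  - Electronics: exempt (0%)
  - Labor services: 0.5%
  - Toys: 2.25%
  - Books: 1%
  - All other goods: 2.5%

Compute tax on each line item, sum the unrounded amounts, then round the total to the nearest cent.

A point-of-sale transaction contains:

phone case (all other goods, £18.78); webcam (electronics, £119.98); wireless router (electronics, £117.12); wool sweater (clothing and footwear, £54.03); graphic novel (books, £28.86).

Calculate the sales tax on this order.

Phone case £18.78: all other goods → 6% + 2.5% district = 8.5% → £1.5963
Webcam £119.98: electronics → 6.5% + 0% district = 6.5% → £7.7987
Wireless router £117.12: electronics → 6.5% + 0% district = 6.5% → £7.6128
Wool sweater £54.03: clothing and footwear → 7.25% + 0% district = 7.25% → £3.917175
Graphic novel £28.86: books → 0% + 1% district = 1% → £0.2886
Unrounded tax sum = £21.213575 → £21.21

£21.21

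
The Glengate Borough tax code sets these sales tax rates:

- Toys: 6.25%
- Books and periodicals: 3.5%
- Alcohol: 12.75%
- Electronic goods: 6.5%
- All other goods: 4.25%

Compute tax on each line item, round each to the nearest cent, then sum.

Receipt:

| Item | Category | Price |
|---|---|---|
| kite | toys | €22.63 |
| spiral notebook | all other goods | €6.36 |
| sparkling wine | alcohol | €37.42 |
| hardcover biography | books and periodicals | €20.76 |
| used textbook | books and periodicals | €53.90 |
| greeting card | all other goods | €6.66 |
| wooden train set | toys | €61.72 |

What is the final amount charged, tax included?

Kite €22.63: toys → 6.25% → €1.41
Spiral notebook €6.36: all other goods → 4.25% → €0.27
Sparkling wine €37.42: alcohol → 12.75% → €4.77
Hardcover biography €20.76: books and periodicals → 3.5% → €0.73
Used textbook €53.90: books and periodicals → 3.5% → €1.89
Greeting card €6.66: all other goods → 4.25% → €0.28
Wooden train set €61.72: toys → 6.25% → €3.86
Subtotal = €209.45; tax = €13.21; total due = €222.66

€222.66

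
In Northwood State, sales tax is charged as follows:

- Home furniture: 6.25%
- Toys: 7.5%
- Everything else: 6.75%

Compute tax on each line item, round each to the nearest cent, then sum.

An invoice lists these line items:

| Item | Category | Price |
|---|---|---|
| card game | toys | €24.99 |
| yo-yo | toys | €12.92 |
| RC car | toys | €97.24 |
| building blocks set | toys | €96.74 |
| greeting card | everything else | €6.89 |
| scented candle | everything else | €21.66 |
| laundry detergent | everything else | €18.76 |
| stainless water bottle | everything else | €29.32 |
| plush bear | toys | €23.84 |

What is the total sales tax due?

Card game €24.99: toys → 7.5% → €1.87
Yo-yo €12.92: toys → 7.5% → €0.97
RC car €97.24: toys → 7.5% → €7.29
Building blocks set €96.74: toys → 7.5% → €7.26
Greeting card €6.89: everything else → 6.75% → €0.47
Scented candle €21.66: everything else → 6.75% → €1.46
Laundry detergent €18.76: everything else → 6.75% → €1.27
Stainless water bottle €29.32: everything else → 6.75% → €1.98
Plush bear €23.84: toys → 7.5% → €1.79
Total tax = €1.87 + €0.97 + €7.29 + €7.26 + €0.47 + €1.46 + €1.27 + €1.98 + €1.79 = €24.36

€24.36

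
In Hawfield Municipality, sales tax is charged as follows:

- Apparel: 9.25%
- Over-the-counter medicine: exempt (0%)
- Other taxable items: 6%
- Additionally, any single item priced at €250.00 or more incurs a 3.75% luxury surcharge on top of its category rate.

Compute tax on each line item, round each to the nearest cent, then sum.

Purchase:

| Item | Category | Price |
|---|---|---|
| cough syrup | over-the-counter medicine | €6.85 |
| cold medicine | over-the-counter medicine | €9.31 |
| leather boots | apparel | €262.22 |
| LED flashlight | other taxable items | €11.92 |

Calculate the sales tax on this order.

€34.81

Cough syrup €6.85: over-the-counter medicine → 0% → €0.00
Cold medicine €9.31: over-the-counter medicine → 0% → €0.00
Leather boots €262.22: apparel → 9.25% + 3.75% surcharge = 13% → €34.09
LED flashlight €11.92: other taxable items → 6% → €0.72
Total tax = €34.09 + €0.72 = €34.81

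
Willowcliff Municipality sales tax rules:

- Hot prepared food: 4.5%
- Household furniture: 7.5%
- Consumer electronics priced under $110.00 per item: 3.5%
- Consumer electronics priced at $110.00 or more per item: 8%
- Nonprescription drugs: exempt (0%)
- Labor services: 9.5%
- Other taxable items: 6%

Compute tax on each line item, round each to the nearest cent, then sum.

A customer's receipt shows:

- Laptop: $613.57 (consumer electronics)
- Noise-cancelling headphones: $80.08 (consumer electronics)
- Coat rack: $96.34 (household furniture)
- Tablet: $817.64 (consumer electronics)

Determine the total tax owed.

$124.53

Laptop $613.57: consumer electronics, $110.00 or more → 8% → $49.09
Noise-cancelling headphones $80.08: consumer electronics, under $110.00 → 3.5% → $2.80
Coat rack $96.34: household furniture → 7.5% → $7.23
Tablet $817.64: consumer electronics, $110.00 or more → 8% → $65.41
Total tax = $49.09 + $2.80 + $7.23 + $65.41 = $124.53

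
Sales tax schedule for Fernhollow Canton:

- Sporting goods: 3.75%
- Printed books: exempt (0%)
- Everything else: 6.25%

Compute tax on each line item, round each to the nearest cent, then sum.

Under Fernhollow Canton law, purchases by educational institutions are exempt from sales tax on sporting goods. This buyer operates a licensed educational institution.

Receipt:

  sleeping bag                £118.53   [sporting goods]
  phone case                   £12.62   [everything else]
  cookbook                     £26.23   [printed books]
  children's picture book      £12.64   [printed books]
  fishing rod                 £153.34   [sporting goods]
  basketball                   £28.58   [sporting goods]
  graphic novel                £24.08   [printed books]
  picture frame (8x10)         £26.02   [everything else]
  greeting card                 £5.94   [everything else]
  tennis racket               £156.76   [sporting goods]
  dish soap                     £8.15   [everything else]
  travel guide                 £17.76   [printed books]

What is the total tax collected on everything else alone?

£3.30

Phone case £12.62: everything else → 6.25% → £0.79
Picture frame (8x10) £26.02: everything else → 6.25% → £1.63
Greeting card £5.94: everything else → 6.25% → £0.37
Dish soap £8.15: everything else → 6.25% → £0.51
Tax on everything else = £0.79 + £1.63 + £0.37 + £0.51 = £3.30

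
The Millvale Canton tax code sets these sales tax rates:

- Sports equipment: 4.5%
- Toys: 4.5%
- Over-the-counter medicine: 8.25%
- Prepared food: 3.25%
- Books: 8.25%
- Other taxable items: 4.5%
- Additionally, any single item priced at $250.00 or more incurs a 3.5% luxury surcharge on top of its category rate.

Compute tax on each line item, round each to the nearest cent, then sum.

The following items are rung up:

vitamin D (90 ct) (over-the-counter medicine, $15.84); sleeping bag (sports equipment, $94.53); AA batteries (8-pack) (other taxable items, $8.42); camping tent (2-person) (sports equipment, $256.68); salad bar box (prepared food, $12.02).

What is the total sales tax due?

Vitamin D (90 ct) $15.84: over-the-counter medicine → 8.25% → $1.31
Sleeping bag $94.53: sports equipment → 4.5% → $4.25
AA batteries (8-pack) $8.42: other taxable items → 4.5% → $0.38
Camping tent (2-person) $256.68: sports equipment → 4.5% + 3.5% surcharge = 8% → $20.53
Salad bar box $12.02: prepared food → 3.25% → $0.39
Total tax = $1.31 + $4.25 + $0.38 + $20.53 + $0.39 = $26.86

$26.86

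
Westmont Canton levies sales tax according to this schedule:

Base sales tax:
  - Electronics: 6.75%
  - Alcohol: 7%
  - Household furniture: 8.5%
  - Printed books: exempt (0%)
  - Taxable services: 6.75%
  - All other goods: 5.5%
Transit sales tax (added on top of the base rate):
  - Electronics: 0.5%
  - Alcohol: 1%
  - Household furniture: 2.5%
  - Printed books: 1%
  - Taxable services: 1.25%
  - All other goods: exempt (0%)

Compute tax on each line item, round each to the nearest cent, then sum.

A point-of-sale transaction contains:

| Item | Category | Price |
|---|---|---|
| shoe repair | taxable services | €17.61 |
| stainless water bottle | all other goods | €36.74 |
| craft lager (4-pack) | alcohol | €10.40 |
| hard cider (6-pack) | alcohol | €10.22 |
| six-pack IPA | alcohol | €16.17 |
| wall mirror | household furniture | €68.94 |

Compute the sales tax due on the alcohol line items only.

€2.94

Craft lager (4-pack) €10.40: alcohol → 7% + 1% transit = 8% → €0.83
Hard cider (6-pack) €10.22: alcohol → 7% + 1% transit = 8% → €0.82
Six-pack IPA €16.17: alcohol → 7% + 1% transit = 8% → €1.29
Tax on alcohol = €0.83 + €0.82 + €1.29 = €2.94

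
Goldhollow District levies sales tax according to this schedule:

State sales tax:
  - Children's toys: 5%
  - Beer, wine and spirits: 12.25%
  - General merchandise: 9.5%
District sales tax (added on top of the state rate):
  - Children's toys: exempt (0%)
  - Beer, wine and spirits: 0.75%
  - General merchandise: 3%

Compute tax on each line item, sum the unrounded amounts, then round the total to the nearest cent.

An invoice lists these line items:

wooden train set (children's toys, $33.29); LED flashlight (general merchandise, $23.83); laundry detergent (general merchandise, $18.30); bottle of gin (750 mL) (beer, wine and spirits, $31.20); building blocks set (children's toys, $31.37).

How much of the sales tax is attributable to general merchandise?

LED flashlight $23.83: general merchandise → 9.5% + 3% district = 12.5% → $2.97875
Laundry detergent $18.30: general merchandise → 9.5% + 3% district = 12.5% → $2.2875
Tax on general merchandise: unrounded sum = $5.26625 → $5.27

$5.27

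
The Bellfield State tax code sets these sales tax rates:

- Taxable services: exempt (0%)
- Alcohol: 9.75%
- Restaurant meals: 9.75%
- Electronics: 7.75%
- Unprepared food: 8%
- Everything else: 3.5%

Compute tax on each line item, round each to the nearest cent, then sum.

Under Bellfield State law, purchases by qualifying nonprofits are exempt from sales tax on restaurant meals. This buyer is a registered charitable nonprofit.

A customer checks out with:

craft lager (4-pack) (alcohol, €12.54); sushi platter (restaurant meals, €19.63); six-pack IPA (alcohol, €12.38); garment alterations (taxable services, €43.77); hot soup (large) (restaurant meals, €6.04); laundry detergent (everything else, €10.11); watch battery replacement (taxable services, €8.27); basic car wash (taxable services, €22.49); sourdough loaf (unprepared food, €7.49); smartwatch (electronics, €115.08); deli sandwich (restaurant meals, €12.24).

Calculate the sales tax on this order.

€12.30

Craft lager (4-pack) €12.54: alcohol → 9.75% → €1.22
Sushi platter €19.63: restaurant meals, buyer-exempt → 0% → €0.00
Six-pack IPA €12.38: alcohol → 9.75% → €1.21
Garment alterations €43.77: taxable services → 0% → €0.00
Hot soup (large) €6.04: restaurant meals, buyer-exempt → 0% → €0.00
Laundry detergent €10.11: everything else → 3.5% → €0.35
Watch battery replacement €8.27: taxable services → 0% → €0.00
Basic car wash €22.49: taxable services → 0% → €0.00
Sourdough loaf €7.49: unprepared food → 8% → €0.60
Smartwatch €115.08: electronics → 7.75% → €8.92
Deli sandwich €12.24: restaurant meals, buyer-exempt → 0% → €0.00
Total tax = €1.22 + €1.21 + €0.35 + €0.60 + €8.92 = €12.30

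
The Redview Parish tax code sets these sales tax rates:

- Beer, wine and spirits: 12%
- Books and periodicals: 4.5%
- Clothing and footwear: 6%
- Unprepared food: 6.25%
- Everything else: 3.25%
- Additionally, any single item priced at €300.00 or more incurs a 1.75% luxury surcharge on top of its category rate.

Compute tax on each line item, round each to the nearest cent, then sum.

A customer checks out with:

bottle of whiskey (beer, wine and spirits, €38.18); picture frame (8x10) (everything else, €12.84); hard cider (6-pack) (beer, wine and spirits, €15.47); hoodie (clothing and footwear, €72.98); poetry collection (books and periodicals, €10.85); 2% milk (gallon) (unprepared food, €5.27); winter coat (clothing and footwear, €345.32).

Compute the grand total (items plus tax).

€539.73

Bottle of whiskey €38.18: beer, wine and spirits → 12% → €4.58
Picture frame (8x10) €12.84: everything else → 3.25% → €0.42
Hard cider (6-pack) €15.47: beer, wine and spirits → 12% → €1.86
Hoodie €72.98: clothing and footwear → 6% → €4.38
Poetry collection €10.85: books and periodicals → 4.5% → €0.49
2% milk (gallon) €5.27: unprepared food → 6.25% → €0.33
Winter coat €345.32: clothing and footwear → 6% + 1.75% surcharge = 7.75% → €26.76
Subtotal = €500.91; tax = €38.82; total due = €539.73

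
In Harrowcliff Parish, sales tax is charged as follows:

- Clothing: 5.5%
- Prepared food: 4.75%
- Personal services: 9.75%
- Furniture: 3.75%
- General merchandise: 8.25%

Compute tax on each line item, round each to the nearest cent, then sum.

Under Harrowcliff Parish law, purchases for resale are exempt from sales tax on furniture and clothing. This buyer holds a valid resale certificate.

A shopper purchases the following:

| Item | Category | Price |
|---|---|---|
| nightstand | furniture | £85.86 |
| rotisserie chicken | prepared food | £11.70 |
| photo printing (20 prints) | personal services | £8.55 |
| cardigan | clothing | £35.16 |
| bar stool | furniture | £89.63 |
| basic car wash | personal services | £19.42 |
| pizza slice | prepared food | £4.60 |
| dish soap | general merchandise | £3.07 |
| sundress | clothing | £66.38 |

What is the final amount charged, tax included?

£328.12

Nightstand £85.86: furniture, buyer-exempt → 0% → £0.00
Rotisserie chicken £11.70: prepared food → 4.75% → £0.56
Photo printing (20 prints) £8.55: personal services → 9.75% → £0.83
Cardigan £35.16: clothing, buyer-exempt → 0% → £0.00
Bar stool £89.63: furniture, buyer-exempt → 0% → £0.00
Basic car wash £19.42: personal services → 9.75% → £1.89
Pizza slice £4.60: prepared food → 4.75% → £0.22
Dish soap £3.07: general merchandise → 8.25% → £0.25
Sundress £66.38: clothing, buyer-exempt → 0% → £0.00
Subtotal = £324.37; tax = £3.75; total due = £328.12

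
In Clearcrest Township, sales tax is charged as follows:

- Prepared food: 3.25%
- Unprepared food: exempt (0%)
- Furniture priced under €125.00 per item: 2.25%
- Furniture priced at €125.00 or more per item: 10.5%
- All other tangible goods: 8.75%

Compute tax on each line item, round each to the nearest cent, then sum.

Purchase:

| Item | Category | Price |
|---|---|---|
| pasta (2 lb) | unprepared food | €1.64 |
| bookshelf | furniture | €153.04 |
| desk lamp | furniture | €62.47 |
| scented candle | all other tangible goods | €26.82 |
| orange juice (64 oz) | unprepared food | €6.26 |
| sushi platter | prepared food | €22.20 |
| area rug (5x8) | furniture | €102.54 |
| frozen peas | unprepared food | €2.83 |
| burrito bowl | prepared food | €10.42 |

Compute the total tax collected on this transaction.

€23.20

Pasta (2 lb) €1.64: unprepared food → 0% → €0.00
Bookshelf €153.04: furniture, €125.00 or more → 10.5% → €16.07
Desk lamp €62.47: furniture, under €125.00 → 2.25% → €1.41
Scented candle €26.82: all other tangible goods → 8.75% → €2.35
Orange juice (64 oz) €6.26: unprepared food → 0% → €0.00
Sushi platter €22.20: prepared food → 3.25% → €0.72
Area rug (5x8) €102.54: furniture, under €125.00 → 2.25% → €2.31
Frozen peas €2.83: unprepared food → 0% → €0.00
Burrito bowl €10.42: prepared food → 3.25% → €0.34
Total tax = €16.07 + €1.41 + €2.35 + €0.72 + €2.31 + €0.34 = €23.20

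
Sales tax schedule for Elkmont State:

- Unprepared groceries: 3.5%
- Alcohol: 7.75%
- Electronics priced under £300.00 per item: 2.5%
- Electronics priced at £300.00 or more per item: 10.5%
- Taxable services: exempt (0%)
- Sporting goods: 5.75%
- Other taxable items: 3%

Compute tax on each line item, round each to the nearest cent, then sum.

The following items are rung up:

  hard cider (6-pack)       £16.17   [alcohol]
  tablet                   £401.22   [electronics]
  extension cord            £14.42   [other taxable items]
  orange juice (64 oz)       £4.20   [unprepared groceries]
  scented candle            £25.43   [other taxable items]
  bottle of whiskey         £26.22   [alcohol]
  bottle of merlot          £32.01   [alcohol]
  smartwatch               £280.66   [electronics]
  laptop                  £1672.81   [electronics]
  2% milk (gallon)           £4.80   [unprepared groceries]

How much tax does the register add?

Hard cider (6-pack) £16.17: alcohol → 7.75% → £1.25
Tablet £401.22: electronics, £300.00 or more → 10.5% → £42.13
Extension cord £14.42: other taxable items → 3% → £0.43
Orange juice (64 oz) £4.20: unprepared groceries → 3.5% → £0.15
Scented candle £25.43: other taxable items → 3% → £0.76
Bottle of whiskey £26.22: alcohol → 7.75% → £2.03
Bottle of merlot £32.01: alcohol → 7.75% → £2.48
Smartwatch £280.66: electronics, under £300.00 → 2.5% → £7.02
Laptop £1672.81: electronics, £300.00 or more → 10.5% → £175.65
2% milk (gallon) £4.80: unprepared groceries → 3.5% → £0.17
Total tax = £1.25 + £42.13 + £0.43 + £0.15 + £0.76 + £2.03 + £2.48 + £7.02 + £175.65 + £0.17 = £232.07

£232.07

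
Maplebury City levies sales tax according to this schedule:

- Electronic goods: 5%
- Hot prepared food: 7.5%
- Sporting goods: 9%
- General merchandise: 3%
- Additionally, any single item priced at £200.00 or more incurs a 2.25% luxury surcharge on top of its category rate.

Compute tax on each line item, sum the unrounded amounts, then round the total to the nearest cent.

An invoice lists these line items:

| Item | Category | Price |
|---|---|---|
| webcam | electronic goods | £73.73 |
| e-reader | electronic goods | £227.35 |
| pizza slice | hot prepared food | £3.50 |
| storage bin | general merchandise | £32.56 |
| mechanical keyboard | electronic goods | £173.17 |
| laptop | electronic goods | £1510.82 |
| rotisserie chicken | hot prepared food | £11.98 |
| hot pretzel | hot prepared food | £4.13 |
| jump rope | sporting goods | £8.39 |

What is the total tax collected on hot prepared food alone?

£1.47

Pizza slice £3.50: hot prepared food → 7.5% → £0.2625
Rotisserie chicken £11.98: hot prepared food → 7.5% → £0.8985
Hot pretzel £4.13: hot prepared food → 7.5% → £0.30975
Tax on hot prepared food: unrounded sum = £1.47075 → £1.47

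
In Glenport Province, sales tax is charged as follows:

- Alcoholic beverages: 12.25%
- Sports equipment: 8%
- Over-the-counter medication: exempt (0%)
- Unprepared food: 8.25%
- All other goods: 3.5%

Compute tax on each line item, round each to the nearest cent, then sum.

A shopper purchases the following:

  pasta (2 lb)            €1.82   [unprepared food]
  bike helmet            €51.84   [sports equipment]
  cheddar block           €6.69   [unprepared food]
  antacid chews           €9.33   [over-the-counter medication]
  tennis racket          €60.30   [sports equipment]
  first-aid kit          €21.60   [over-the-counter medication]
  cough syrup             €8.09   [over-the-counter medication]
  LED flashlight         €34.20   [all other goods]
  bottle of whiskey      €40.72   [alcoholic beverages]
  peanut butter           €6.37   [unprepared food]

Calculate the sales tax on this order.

€16.39

Pasta (2 lb) €1.82: unprepared food → 8.25% → €0.15
Bike helmet €51.84: sports equipment → 8% → €4.15
Cheddar block €6.69: unprepared food → 8.25% → €0.55
Antacid chews €9.33: over-the-counter medication → 0% → €0.00
Tennis racket €60.30: sports equipment → 8% → €4.82
First-aid kit €21.60: over-the-counter medication → 0% → €0.00
Cough syrup €8.09: over-the-counter medication → 0% → €0.00
LED flashlight €34.20: all other goods → 3.5% → €1.20
Bottle of whiskey €40.72: alcoholic beverages → 12.25% → €4.99
Peanut butter €6.37: unprepared food → 8.25% → €0.53
Total tax = €0.15 + €4.15 + €0.55 + €4.82 + €1.20 + €4.99 + €0.53 = €16.39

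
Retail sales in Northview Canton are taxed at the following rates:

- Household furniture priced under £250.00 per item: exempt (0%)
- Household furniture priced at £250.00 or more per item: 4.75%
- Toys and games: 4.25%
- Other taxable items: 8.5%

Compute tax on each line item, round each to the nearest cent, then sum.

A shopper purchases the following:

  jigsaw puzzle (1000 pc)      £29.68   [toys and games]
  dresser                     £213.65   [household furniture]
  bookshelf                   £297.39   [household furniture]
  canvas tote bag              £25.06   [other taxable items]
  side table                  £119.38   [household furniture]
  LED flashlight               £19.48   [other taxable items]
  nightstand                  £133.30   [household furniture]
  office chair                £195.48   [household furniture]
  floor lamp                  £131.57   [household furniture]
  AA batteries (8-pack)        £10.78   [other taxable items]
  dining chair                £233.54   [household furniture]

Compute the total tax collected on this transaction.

£20.10

Jigsaw puzzle (1000 pc) £29.68: toys and games → 4.25% → £1.26
Dresser £213.65: household furniture, under £250.00 → 0% → £0.00
Bookshelf £297.39: household furniture, £250.00 or more → 4.75% → £14.13
Canvas tote bag £25.06: other taxable items → 8.5% → £2.13
Side table £119.38: household furniture, under £250.00 → 0% → £0.00
LED flashlight £19.48: other taxable items → 8.5% → £1.66
Nightstand £133.30: household furniture, under £250.00 → 0% → £0.00
Office chair £195.48: household furniture, under £250.00 → 0% → £0.00
Floor lamp £131.57: household furniture, under £250.00 → 0% → £0.00
AA batteries (8-pack) £10.78: other taxable items → 8.5% → £0.92
Dining chair £233.54: household furniture, under £250.00 → 0% → £0.00
Total tax = £1.26 + £14.13 + £2.13 + £1.66 + £0.92 = £20.10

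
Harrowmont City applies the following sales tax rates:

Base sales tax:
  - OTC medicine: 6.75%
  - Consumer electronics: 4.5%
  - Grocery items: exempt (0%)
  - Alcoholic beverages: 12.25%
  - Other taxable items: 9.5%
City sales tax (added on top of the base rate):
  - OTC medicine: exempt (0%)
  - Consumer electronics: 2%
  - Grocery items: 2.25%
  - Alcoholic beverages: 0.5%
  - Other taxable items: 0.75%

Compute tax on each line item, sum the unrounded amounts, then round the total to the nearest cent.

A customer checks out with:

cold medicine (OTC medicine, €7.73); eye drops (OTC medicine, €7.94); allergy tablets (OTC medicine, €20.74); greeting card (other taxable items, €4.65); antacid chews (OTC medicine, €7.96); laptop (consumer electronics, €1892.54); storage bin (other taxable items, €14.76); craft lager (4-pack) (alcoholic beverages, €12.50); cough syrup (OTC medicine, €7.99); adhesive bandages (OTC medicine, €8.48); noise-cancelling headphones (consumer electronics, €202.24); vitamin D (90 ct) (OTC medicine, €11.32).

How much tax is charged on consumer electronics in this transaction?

Laptop €1892.54: consumer electronics → 4.5% + 2% city = 6.5% → €123.0151
Noise-cancelling headphones €202.24: consumer electronics → 4.5% + 2% city = 6.5% → €13.1456
Tax on consumer electronics: unrounded sum = €136.1607 → €136.16

€136.16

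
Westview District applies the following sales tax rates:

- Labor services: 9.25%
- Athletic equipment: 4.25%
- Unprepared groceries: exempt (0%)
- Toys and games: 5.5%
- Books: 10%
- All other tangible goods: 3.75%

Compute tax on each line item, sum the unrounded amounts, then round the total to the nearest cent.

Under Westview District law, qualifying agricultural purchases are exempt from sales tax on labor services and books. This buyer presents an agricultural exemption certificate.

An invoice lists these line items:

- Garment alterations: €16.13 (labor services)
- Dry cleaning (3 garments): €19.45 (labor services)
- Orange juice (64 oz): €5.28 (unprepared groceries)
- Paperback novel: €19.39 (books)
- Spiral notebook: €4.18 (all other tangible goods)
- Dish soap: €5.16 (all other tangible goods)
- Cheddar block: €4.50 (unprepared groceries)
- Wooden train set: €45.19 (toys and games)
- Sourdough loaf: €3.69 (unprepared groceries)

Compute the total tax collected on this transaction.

€2.84

Garment alterations €16.13: labor services, buyer-exempt → 0% → €0.00
Dry cleaning (3 garments) €19.45: labor services, buyer-exempt → 0% → €0.00
Orange juice (64 oz) €5.28: unprepared groceries → 0% → €0.00
Paperback novel €19.39: books, buyer-exempt → 0% → €0.00
Spiral notebook €4.18: all other tangible goods → 3.75% → €0.15675
Dish soap €5.16: all other tangible goods → 3.75% → €0.1935
Cheddar block €4.50: unprepared groceries → 0% → €0.00
Wooden train set €45.19: toys and games → 5.5% → €2.48545
Sourdough loaf €3.69: unprepared groceries → 0% → €0.00
Unrounded tax sum = €2.8357 → €2.84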